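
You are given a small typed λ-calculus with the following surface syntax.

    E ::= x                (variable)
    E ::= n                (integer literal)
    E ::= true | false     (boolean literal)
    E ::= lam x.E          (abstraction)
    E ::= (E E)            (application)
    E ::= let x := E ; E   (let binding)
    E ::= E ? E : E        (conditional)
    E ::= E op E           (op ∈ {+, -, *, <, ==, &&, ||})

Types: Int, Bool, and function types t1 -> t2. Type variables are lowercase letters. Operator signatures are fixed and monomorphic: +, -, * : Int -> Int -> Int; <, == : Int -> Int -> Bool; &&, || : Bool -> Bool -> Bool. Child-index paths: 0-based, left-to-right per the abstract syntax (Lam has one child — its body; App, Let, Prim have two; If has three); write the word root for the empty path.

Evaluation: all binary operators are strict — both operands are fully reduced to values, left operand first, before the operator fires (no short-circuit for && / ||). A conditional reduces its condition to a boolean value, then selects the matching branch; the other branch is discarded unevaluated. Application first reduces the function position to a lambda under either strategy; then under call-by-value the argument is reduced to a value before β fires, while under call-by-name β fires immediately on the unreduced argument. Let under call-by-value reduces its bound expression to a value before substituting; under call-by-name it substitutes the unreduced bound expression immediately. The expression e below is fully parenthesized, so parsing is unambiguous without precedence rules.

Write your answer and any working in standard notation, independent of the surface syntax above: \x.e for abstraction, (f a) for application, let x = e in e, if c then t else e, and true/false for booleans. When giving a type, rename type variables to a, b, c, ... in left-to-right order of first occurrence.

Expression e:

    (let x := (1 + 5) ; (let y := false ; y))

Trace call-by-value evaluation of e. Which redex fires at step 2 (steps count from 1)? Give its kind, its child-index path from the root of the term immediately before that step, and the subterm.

Trace:
step 0: (let x = (1 + 5) in (let y = false in y))
step 1: [delta@0] (let x = 6 in (let y = false in y))
step 2: [let@root] (let y = false in y)

Answer: let at root : (let x = 6 in (let y = false in y))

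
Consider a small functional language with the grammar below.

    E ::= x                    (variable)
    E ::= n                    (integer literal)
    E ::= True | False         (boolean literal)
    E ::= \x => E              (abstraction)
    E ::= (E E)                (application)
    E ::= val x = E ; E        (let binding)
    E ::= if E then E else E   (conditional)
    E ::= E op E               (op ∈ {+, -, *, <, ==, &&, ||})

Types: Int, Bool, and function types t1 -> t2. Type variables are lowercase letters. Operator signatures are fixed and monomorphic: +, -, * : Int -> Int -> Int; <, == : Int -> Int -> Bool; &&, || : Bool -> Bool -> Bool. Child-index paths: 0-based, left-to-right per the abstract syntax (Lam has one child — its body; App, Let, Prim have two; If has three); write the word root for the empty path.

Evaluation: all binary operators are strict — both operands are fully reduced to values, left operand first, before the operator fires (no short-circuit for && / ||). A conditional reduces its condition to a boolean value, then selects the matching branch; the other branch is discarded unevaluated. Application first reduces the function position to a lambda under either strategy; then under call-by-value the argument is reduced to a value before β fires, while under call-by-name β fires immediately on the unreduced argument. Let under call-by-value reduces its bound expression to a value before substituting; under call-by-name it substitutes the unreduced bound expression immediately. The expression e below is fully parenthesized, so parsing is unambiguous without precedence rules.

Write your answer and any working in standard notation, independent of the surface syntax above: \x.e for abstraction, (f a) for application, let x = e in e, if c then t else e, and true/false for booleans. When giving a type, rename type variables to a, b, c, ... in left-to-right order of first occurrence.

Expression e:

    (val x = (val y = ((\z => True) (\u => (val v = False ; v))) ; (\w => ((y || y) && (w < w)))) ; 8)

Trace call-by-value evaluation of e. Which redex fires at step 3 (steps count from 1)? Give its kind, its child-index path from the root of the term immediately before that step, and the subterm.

Derivation:
step 0: (let x = (let y = ((\z.true) (\u.(let v = false in v))) in (\w.((y || y) && (w < w)))) in 8)
step 1: [beta@0.0] (let x = (let y = true in (\w.((y || y) && (w < w)))) in 8)
step 2: [let@0] (let x = (\w.((true || true) && (w < w))) in 8)
step 3: [let@root] 8

Answer: let at root : (let x = (\w.((true || true) && (w < w))) in 8)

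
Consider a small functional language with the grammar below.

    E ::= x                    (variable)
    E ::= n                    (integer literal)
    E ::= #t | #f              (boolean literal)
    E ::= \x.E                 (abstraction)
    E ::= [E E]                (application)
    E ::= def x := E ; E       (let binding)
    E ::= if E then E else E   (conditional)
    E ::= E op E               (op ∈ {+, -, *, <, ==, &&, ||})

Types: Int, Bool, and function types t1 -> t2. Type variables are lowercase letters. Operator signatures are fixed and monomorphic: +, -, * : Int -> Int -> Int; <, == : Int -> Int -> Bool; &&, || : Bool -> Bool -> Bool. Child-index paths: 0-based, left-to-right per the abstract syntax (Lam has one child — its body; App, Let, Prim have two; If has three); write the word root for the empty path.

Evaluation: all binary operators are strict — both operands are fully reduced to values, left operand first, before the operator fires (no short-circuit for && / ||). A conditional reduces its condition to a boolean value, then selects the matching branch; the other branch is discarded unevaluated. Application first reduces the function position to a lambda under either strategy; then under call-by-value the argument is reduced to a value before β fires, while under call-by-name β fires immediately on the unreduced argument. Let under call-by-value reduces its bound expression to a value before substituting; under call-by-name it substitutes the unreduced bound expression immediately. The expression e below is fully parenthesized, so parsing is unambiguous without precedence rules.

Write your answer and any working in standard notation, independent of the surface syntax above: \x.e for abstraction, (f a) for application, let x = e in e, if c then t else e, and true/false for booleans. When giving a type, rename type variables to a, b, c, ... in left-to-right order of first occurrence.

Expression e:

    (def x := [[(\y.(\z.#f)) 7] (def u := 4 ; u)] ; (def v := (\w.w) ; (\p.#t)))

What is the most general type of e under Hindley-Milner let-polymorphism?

Answer: a -> Bool

Derivation:
\z._ : b -> Bool
\y._ : a -> b -> Bool
  unify a -> b -> Bool ~ Int -> c
  unify a ~ Int
  unify b -> Bool ~ c
_ _ : b -> Bool
let u : Int
u : Int
  unify b -> Bool ~ Int -> d
  unify b ~ Int
  unify Bool ~ d
_ _ : Bool
let x : Bool
w : e
\w._ : e -> e
let v : forall. e -> e
\p._ : f -> Bool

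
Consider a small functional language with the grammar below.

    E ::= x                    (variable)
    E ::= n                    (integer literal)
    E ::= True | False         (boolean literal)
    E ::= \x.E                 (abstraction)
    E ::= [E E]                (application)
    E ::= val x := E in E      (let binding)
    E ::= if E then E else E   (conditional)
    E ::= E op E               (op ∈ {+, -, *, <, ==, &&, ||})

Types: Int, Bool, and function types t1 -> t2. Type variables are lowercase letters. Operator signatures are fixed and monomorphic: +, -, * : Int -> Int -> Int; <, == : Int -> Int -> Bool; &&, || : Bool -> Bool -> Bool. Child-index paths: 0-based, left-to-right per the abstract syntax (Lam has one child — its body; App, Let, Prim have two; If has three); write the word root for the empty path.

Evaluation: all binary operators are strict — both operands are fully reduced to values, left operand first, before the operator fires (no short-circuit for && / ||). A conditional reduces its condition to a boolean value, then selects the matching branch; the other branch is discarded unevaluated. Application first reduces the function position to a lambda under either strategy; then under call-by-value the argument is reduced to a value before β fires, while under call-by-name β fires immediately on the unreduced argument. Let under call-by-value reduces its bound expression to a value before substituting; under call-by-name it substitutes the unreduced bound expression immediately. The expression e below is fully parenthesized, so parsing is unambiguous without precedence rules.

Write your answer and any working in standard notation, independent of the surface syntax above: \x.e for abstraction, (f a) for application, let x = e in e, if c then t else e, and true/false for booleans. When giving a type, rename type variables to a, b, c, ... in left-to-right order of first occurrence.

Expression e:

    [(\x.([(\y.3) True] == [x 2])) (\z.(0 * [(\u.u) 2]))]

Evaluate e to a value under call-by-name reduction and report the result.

Working:
step 0: ((\x.(((\y.3) true) == (x 2))) (\z.(0 * ((\u.u) 2))))
step 1: [beta@root] (((\y.3) true) == ((\z.(0 * ((\u.u) 2))) 2))
step 2: [beta@0] (3 == ((\z.(0 * ((\u.u) 2))) 2))
step 3: [beta@1] (3 == (0 * ((\u.u) 2)))
step 4: [beta@1.1] (3 == (0 * 2))
step 5: [delta@1] (3 == 0)
step 6: [delta@root] false

Answer: false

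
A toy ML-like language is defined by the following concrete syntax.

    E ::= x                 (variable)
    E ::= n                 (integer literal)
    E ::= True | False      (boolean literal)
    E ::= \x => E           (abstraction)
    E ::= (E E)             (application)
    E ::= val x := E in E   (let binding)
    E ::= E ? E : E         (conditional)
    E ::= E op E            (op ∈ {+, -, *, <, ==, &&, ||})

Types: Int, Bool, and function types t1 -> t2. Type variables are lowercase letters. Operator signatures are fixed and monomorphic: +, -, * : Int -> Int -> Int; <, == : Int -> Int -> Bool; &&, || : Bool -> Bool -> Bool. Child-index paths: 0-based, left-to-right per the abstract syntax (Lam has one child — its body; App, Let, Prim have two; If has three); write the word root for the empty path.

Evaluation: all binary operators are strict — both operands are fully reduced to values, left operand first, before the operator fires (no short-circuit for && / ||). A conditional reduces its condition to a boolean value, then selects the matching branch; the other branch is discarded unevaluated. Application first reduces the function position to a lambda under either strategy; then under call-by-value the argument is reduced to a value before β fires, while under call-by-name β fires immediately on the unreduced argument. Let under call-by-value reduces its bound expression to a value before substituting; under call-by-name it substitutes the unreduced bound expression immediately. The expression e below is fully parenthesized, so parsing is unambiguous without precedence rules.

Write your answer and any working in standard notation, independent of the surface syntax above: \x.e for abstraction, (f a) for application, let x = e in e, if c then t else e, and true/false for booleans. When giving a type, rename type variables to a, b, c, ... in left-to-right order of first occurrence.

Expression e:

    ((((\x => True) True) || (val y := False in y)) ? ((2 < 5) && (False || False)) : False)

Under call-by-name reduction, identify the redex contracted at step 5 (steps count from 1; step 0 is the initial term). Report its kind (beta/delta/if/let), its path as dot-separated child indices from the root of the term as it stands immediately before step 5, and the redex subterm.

Answer: delta at 0 : (2 < 5)

Working:
step 0: (if (((\x.true) true) || (let y = false in y)) then ((2 < 5) && (false || false)) else false)
step 1: [beta@0.0] (if (true || (let y = false in y)) then ((2 < 5) && (false || false)) else false)
step 2: [let@0.1] (if (true || false) then ((2 < 5) && (false || false)) else false)
step 3: [delta@0] (if true then ((2 < 5) && (false || false)) else false)
step 4: [if@root] ((2 < 5) && (false || false))
step 5: [delta@0] (true && (false || false))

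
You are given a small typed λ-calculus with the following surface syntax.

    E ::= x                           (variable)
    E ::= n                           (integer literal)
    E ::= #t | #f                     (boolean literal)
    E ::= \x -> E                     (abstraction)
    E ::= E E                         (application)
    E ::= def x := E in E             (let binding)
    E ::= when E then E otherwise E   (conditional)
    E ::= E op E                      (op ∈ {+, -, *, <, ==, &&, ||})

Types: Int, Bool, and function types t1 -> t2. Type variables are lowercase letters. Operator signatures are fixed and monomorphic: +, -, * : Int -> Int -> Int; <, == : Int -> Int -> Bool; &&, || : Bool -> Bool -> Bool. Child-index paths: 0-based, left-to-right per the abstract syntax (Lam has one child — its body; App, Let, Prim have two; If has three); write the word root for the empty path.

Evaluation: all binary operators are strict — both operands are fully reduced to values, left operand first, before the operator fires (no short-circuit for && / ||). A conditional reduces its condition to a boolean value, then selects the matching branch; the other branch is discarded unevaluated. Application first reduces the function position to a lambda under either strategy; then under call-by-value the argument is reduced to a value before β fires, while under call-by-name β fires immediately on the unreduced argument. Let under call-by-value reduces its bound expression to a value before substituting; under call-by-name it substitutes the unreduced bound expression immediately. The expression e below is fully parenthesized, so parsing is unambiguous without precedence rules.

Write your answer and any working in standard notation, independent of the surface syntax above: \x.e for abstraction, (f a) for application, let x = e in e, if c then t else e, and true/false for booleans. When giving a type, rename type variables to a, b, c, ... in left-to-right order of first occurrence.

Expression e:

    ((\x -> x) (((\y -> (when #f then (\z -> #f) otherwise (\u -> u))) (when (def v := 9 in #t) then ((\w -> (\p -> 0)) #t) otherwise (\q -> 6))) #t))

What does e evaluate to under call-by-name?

Derivation:
step 0: ((\x.x) (((\y.(if false then (\z.false) else (\u.u))) (if (let v = 9 in true) then ((\w.(\p.0)) true) else (\q.6))) true))
step 1: [beta@root] (((\y.(if false then (\z.false) else (\u.u))) (if (let v = 9 in true) then ((\w.(\p.0)) true) else (\q.6))) true)
step 2: [beta@0] ((if false then (\z.false) else (\u.u)) true)
step 3: [if@0] ((\u.u) true)
step 4: [beta@root] true

Answer: true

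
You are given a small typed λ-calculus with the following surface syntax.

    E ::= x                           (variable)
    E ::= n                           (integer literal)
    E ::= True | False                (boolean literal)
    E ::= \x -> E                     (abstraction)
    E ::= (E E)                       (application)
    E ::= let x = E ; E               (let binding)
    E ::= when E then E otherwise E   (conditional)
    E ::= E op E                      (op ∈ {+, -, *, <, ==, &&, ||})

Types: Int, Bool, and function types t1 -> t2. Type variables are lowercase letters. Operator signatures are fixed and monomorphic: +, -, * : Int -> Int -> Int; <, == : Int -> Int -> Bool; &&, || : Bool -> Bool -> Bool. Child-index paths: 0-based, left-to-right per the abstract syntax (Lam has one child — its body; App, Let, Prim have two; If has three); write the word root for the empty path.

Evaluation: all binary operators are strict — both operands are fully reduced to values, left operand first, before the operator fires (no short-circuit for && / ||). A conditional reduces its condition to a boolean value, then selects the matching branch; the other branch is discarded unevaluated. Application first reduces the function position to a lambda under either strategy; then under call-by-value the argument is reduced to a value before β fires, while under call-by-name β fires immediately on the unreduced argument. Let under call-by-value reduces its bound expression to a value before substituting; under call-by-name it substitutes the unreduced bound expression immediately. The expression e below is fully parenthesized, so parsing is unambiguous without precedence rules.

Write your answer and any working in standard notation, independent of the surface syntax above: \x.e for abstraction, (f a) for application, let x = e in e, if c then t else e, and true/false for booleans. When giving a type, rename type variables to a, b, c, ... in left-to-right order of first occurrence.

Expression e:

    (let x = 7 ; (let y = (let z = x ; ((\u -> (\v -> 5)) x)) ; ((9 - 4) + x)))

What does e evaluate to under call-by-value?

Answer: 12

Trace:
step 0: (let x = 7 in (let y = (let z = x in ((\u.(\v.5)) x)) in ((9 - 4) + x)))
step 1: [let@root] (let y = (let z = 7 in ((\u.(\v.5)) 7)) in ((9 - 4) + 7))
step 2: [let@0] (let y = ((\u.(\v.5)) 7) in ((9 - 4) + 7))
step 3: [beta@0] (let y = (\v.5) in ((9 - 4) + 7))
step 4: [let@root] ((9 - 4) + 7)
step 5: [delta@0] (5 + 7)
step 6: [delta@root] 12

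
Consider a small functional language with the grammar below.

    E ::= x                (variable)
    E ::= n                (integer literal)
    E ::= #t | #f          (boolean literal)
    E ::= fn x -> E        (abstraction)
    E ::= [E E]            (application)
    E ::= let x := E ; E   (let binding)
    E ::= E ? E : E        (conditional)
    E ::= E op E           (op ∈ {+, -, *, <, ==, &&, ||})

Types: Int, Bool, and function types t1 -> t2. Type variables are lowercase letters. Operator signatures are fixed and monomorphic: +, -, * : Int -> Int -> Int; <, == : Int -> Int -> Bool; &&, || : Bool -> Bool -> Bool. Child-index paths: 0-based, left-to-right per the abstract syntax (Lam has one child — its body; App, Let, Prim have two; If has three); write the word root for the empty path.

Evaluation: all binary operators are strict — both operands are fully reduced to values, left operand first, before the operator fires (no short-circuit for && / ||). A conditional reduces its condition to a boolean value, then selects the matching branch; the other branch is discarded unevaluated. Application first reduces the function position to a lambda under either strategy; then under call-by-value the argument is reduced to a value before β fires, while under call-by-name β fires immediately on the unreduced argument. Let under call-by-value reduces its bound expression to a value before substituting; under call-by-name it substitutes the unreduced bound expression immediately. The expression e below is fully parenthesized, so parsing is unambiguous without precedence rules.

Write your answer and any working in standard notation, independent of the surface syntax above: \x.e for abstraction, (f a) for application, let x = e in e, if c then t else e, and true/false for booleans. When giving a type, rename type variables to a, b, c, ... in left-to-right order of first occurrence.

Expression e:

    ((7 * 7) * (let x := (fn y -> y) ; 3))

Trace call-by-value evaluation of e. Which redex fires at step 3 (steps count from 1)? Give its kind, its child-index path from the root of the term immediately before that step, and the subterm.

Working:
step 0: ((7 * 7) * (let x = (\y.y) in 3))
step 1: [delta@0] (49 * (let x = (\y.y) in 3))
step 2: [let@1] (49 * 3)
step 3: [delta@root] 147

Answer: delta at root : (49 * 3)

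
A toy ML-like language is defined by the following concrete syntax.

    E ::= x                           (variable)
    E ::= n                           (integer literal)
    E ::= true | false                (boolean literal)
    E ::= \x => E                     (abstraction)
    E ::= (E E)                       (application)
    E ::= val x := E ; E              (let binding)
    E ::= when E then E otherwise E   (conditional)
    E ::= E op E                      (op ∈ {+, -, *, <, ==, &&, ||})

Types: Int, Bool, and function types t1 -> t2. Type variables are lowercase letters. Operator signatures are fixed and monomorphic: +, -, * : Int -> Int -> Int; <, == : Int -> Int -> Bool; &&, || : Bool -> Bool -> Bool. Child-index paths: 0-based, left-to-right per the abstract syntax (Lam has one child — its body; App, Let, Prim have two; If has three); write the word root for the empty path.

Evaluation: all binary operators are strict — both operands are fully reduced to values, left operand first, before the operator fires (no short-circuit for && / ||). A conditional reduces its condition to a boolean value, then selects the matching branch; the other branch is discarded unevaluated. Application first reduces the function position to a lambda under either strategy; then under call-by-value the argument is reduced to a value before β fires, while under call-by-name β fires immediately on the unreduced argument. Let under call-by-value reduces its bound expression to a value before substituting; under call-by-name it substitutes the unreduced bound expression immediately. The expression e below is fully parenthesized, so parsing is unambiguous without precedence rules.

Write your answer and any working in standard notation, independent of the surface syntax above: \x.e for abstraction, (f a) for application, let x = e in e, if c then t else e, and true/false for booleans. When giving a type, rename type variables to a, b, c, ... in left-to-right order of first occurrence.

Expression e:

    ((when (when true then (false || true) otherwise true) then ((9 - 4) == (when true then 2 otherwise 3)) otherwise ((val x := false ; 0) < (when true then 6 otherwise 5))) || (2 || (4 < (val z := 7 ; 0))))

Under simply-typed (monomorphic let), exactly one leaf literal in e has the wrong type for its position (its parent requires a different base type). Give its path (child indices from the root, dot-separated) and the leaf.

Trace:
  unify Bool ~ Bool
  unify Bool ~ Bool
  unify Bool ~ Bool
  unify Bool ~ Bool
  unify Bool ~ Bool
  unify Int ~ Int
  unify Int ~ Int
  unify Int ~ Int
  unify Bool ~ Bool
  unify Int ~ Int
  unify Int ~ Int
let x : Bool
  unify Int ~ Int
  unify Bool ~ Bool
  unify Int ~ Int
  unify Int ~ Int
  unify Bool ~ Bool
  unify Bool ~ Bool
  unify Int ~ Bool
  FAIL: mismatch Int ~ Bool

Answer: 1.0 : 2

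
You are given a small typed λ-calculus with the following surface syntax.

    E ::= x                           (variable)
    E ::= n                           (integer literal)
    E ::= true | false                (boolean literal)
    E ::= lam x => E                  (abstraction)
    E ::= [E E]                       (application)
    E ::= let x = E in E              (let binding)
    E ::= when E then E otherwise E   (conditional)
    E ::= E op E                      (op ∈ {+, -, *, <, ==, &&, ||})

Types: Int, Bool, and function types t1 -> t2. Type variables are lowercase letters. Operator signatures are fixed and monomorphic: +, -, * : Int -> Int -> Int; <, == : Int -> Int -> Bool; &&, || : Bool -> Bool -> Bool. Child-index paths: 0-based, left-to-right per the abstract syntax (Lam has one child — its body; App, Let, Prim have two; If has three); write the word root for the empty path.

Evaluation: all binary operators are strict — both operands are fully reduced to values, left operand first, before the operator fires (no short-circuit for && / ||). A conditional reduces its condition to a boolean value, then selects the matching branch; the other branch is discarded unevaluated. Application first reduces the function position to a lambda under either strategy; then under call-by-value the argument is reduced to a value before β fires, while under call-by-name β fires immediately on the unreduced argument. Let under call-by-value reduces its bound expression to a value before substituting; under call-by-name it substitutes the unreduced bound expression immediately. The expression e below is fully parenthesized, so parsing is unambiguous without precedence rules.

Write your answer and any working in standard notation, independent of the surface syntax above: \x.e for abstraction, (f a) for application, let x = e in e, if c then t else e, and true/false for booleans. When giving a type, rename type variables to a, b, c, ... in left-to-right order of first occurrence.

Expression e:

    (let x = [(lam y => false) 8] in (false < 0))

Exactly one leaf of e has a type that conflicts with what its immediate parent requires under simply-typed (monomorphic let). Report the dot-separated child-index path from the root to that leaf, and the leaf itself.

Trace:
\y._ : a -> Bool
  unify a -> Bool ~ Int -> b
  unify a ~ Int
  unify Bool ~ b
_ _ : Bool
let x : Bool
  unify Bool ~ Int
  FAIL: mismatch Bool ~ Int

Answer: 1.0 : false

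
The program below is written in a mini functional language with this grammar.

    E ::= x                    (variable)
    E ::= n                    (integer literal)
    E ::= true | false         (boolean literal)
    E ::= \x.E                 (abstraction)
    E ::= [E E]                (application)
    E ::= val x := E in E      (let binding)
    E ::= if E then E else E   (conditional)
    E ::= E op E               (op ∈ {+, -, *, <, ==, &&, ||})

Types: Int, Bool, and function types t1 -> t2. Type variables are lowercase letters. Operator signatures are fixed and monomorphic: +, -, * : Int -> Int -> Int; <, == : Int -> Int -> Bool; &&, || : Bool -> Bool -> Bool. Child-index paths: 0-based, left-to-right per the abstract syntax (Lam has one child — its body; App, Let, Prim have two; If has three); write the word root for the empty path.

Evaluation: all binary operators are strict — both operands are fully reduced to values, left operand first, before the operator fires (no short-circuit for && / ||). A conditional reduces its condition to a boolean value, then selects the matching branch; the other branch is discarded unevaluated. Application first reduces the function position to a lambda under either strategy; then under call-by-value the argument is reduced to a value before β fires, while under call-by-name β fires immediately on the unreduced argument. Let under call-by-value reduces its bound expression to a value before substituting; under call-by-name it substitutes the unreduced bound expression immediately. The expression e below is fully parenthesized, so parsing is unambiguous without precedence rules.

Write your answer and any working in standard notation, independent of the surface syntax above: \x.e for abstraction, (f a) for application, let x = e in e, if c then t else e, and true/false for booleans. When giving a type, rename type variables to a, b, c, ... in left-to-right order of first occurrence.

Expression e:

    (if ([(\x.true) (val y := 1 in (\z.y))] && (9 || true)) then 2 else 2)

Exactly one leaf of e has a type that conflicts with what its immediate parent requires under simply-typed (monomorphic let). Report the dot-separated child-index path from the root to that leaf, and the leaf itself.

Working:
\x._ : a -> Bool
let y : Int
y : Int
\z._ : b -> Int
  unify a -> Bool ~ (b -> Int) -> c
  unify a ~ b -> Int
  unify Bool ~ c
_ _ : Bool
  unify Bool ~ Bool
  unify Int ~ Bool
  FAIL: mismatch Int ~ Bool

Answer: 0.1.0 : 9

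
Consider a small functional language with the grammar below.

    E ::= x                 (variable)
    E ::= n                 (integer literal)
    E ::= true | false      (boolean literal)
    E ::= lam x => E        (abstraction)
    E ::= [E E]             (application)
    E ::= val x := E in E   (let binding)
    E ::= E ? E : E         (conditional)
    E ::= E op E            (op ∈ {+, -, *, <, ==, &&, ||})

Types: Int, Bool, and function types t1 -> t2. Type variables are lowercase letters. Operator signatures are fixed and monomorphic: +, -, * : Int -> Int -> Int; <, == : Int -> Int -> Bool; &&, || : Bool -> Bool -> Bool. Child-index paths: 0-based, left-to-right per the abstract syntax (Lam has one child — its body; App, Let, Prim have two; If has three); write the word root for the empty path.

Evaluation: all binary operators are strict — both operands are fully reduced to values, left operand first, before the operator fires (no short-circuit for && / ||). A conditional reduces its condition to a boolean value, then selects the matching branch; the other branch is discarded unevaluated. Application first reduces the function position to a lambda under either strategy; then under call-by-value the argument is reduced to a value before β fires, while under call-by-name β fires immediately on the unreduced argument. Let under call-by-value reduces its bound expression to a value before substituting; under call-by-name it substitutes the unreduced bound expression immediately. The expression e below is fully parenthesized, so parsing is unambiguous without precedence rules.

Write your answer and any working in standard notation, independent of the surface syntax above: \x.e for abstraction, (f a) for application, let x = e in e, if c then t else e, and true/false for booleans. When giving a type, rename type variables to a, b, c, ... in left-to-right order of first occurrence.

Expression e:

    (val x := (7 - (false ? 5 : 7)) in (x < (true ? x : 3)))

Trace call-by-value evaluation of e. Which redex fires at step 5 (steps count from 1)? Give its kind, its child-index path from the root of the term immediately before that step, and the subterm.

Answer: delta at root : (0 < 0)

Working:
step 0: (let x = (7 - (if false then 5 else 7)) in (x < (if true then x else 3)))
step 1: [if@0.1] (let x = (7 - 7) in (x < (if true then x else 3)))
step 2: [delta@0] (let x = 0 in (x < (if true then x else 3)))
step 3: [let@root] (0 < (if true then 0 else 3))
step 4: [if@1] (0 < 0)
step 5: [delta@root] false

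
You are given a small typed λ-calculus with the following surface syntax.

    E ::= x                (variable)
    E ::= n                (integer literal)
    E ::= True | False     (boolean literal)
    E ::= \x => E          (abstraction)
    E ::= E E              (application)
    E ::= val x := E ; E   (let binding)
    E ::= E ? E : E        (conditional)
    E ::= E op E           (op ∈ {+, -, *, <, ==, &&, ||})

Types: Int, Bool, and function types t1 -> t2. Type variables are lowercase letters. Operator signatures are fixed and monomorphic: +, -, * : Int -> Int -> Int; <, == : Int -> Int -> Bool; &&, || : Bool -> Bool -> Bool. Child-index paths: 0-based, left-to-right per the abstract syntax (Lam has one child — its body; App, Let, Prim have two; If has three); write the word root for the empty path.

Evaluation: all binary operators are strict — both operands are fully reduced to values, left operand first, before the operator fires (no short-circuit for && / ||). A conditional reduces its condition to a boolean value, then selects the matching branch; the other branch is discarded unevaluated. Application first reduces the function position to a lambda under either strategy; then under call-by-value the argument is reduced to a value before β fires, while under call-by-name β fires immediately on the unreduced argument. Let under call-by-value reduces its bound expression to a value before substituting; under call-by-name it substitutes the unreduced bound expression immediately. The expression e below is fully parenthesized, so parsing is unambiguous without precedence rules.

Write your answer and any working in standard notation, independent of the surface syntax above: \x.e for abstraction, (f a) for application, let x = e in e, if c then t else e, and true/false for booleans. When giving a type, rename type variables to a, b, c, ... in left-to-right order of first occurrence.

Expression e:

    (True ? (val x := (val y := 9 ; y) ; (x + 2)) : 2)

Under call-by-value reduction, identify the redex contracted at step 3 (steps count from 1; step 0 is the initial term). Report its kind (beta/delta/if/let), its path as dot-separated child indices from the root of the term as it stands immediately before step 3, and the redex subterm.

Answer: let at root : (let x = 9 in (x + 2))

Trace:
step 0: (if true then (let x = (let y = 9 in y) in (x + 2)) else 2)
step 1: [if@root] (let x = (let y = 9 in y) in (x + 2))
step 2: [let@0] (let x = 9 in (x + 2))
step 3: [let@root] (9 + 2)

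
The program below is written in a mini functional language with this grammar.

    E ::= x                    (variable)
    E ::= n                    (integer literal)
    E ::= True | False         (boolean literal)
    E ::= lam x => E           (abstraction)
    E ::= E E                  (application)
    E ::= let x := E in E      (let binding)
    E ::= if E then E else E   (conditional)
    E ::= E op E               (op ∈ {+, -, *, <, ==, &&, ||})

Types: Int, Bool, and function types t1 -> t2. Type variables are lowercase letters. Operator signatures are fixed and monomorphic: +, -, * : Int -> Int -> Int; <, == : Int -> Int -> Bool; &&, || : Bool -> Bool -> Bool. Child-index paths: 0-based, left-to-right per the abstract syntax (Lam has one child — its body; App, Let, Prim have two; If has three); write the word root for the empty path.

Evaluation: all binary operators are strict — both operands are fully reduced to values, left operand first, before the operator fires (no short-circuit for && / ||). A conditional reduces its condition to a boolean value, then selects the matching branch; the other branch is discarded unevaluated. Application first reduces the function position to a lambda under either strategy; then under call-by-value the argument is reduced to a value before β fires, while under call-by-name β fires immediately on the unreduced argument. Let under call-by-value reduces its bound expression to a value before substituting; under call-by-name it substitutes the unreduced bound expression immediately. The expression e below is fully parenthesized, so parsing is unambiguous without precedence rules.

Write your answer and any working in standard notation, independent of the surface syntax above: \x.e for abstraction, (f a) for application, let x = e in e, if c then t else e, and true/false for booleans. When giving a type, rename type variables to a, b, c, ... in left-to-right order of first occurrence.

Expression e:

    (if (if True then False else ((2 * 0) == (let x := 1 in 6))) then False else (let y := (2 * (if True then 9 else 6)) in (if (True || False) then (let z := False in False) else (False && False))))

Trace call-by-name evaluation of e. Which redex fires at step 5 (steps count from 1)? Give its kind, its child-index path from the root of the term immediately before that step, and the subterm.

Derivation:
step 0: (if (if true then false else ((2 * 0) == (let x = 1 in 6))) then false else (let y = (2 * (if true then 9 else 6)) in (if (true || false) then (let z = false in false) else (false && false))))
step 1: [if@0] (if false then false else (let y = (2 * (if true then 9 else 6)) in (if (true || false) then (let z = false in false) else (false && false))))
step 2: [if@root] (let y = (2 * (if true then 9 else 6)) in (if (true || false) then (let z = false in false) else (false && false)))
step 3: [let@root] (if (true || false) then (let z = false in false) else (false && false))
step 4: [delta@0] (if true then (let z = false in false) else (false && false))
step 5: [if@root] (let z = false in false)

Answer: if at root : (if true then (let z = false in false) else (false && false))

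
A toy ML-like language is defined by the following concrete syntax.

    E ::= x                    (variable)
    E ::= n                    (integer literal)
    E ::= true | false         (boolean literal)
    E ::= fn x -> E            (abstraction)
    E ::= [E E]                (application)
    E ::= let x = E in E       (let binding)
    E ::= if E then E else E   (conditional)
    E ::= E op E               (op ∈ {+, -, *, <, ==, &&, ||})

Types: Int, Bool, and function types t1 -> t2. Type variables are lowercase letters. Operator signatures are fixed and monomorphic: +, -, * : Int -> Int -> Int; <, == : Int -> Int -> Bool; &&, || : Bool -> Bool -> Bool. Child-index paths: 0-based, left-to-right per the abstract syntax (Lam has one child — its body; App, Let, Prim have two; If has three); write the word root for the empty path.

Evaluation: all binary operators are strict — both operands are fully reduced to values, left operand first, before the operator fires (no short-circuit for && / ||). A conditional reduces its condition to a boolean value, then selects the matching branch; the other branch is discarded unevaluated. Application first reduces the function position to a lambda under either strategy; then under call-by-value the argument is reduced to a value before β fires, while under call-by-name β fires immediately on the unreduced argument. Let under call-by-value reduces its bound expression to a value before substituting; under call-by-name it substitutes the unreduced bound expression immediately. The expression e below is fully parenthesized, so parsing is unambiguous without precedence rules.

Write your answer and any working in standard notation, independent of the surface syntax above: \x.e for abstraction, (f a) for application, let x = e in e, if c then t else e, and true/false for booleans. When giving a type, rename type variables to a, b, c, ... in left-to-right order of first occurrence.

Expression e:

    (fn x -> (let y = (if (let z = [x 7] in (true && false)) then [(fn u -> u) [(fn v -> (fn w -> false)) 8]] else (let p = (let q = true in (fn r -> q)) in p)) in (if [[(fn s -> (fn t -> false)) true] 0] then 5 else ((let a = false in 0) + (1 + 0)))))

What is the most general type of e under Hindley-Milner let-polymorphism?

Answer: (Int -> a) -> Int

Working:
x : a
  unify a ~ Int -> b
_ _ : b
let z : b
  unify Bool ~ Bool
  unify Bool ~ Bool
  unify Bool ~ Bool
u : c
\u._ : c -> c
\w._ : e -> Bool
\v._ : d -> e -> Bool
  unify d -> e -> Bool ~ Int -> f
  unify d ~ Int
  unify e -> Bool ~ f
_ _ : e -> Bool
  unify c -> c ~ (e -> Bool) -> g
  unify c ~ e -> Bool
  unify e -> Bool ~ g
_ _ : e -> Bool
let q : Bool
q : Bool
\r._ : h -> Bool
let p : forall. h -> Bool
p : i -> Bool
  unify e -> Bool ~ i -> Bool
  unify e ~ i
  unify Bool ~ Bool
let y : forall. i -> Bool
\t._ : k -> Bool
\s._ : j -> k -> Bool
  unify j -> k -> Bool ~ Bool -> l
  unify j ~ Bool
  unify k -> Bool ~ l
_ _ : k -> Bool
  unify k -> Bool ~ Int -> m
  unify k ~ Int
  unify Bool ~ m
_ _ : Bool
  unify Bool ~ Bool
let a : Bool
  unify Int ~ Int
  unify Int ~ Int
  unify Int ~ Int
  unify Int ~ Int
  unify Int ~ Int
\x._ : (Int -> b) -> Int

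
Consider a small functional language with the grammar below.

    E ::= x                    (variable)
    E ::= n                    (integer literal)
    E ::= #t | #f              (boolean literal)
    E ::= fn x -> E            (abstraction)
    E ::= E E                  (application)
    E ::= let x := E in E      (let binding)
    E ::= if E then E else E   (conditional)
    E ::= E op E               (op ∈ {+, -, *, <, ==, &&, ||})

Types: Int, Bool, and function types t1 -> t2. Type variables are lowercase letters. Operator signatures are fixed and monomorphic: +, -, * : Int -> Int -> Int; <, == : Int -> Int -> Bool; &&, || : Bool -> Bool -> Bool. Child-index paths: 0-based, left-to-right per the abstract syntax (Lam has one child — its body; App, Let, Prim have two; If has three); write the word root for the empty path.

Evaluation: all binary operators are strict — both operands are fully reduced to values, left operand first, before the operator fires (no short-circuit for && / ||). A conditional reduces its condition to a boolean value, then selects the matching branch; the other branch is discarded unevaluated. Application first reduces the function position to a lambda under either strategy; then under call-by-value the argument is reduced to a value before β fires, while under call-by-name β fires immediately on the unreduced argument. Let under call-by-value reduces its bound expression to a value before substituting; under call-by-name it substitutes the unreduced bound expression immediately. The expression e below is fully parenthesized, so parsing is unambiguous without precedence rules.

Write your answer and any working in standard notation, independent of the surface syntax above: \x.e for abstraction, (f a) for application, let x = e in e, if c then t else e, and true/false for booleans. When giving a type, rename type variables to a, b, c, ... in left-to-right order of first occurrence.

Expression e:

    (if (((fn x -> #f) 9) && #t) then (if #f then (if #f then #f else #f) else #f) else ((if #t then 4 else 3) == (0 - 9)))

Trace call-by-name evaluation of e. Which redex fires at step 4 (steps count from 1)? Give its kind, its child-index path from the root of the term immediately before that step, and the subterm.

Answer: if at 0 : (if true then 4 else 3)

Derivation:
step 0: (if (((\x.false) 9) && true) then (if false then (if false then false else false) else false) else ((if true then 4 else 3) == (0 - 9)))
step 1: [beta@0.0] (if (false && true) then (if false then (if false then false else false) else false) else ((if true then 4 else 3) == (0 - 9)))
step 2: [delta@0] (if false then (if false then (if false then false else false) else false) else ((if true then 4 else 3) == (0 - 9)))
step 3: [if@root] ((if true then 4 else 3) == (0 - 9))
step 4: [if@0] (4 == (0 - 9))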